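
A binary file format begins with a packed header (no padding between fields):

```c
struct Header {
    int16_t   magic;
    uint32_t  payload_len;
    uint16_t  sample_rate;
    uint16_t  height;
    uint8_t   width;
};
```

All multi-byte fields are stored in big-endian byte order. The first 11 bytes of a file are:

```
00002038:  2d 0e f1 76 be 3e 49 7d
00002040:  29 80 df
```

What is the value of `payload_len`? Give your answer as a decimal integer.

`payload_len` follows `magic` (2 bytes), so it starts at byte offset 2 and occupies 4 bytes.
Bytes at offsets 2..5: F1 76 BE 3E.
Big-endian stores the most-significant byte at the lowest address.
The bytes are already most-significant first: 0xF176BE3E.
0xF176BE3E = 4051091006.

4051091006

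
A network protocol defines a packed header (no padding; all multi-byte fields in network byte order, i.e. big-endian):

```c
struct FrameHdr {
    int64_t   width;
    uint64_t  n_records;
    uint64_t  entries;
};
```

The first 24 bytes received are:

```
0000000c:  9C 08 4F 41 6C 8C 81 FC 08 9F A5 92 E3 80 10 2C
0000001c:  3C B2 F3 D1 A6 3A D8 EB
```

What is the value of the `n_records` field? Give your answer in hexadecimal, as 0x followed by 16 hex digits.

0x089FA592E380102C

`n_records` follows `width` (8 bytes), so it starts at byte offset 8 and occupies 8 bytes.
Bytes at offsets 8..15: 08 9F A5 92 E3 80 10 2C.
In big-endian order the high byte comes first in memory.
The bytes are already most-significant first: 0x089FA592E380102C.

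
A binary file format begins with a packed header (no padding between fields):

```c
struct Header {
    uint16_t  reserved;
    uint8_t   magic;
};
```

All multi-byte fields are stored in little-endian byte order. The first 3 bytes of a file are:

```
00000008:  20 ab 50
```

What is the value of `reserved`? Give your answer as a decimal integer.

`reserved` is the first field, at byte offset 0, occupying 2 bytes.
Bytes at offsets 0..1: 20 AB.
Little-endian stores the least-significant byte at the lowest address.
Reassemble most-significant byte first: AB 20 → 0xAB20.
0xAB20 = 43808.

43808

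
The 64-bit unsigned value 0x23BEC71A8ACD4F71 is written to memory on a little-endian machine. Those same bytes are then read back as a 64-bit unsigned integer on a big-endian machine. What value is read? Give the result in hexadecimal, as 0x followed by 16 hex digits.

Stored little-endian, the bytes at ascending addresses are 71 4F CD 8A 1A C7 BE 23.
Read back as big-endian, the last byte is least significant, giving 0x714FCD8A1AC7BE23.

0x714FCD8A1AC7BE23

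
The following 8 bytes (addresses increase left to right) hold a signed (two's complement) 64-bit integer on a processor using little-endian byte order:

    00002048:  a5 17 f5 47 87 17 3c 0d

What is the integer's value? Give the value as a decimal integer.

Little-endian stores the least-significant byte at the lowest address.
Reassemble most-significant byte first: 0D 3C 17 87 47 F5 17 A5 → 0x0D3C178747F517A5.
0x0D3C178747F517A5 = 953663090890971045.

953663090890971045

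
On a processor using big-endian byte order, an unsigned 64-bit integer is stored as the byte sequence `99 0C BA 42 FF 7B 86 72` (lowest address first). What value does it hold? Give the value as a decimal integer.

In big-endian order the high byte comes first in memory.
The bytes are already most-significant first: 0x990CBA42FF7B8672.
0x990CBA42FF7B8672 = 11028394384440395378.

11028394384440395378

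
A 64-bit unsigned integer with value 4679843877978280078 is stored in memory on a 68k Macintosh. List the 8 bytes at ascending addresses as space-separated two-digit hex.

40 F2 25 36 4F 2E 90 8E

4679843877978280078 in hexadecimal, padded to 64 bits, is 0x40F225364F2E908E.
Split into bytes (most-significant first): 40 F2 25 36 4F 2E 90 8E.
Big-endian stores the most-significant byte at the lowest address.
So the memory order matches the most-significant-first order: 40 F2 25 36 4F 2E 90 8E.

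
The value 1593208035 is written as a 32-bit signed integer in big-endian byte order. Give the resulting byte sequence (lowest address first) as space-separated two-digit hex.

5E F6 6C E3

1593208035 in hexadecimal, padded to 32 bits, is 0x5EF66CE3.
Split into bytes (most-significant first): 5E F6 6C E3.
Big-endian: lowest address holds the most-significant byte.
So the memory order matches the most-significant-first order: 5E F6 6C E3.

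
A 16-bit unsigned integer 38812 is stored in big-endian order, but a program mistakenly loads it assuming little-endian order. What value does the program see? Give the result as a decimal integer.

38812 in 16-bit hexadecimal is 0x979C.
Stored big-endian, the bytes at ascending addresses are 97 9C.
Read back as little-endian, the first byte is least significant, giving 0x9C97.
0x9C97 = 40087.

40087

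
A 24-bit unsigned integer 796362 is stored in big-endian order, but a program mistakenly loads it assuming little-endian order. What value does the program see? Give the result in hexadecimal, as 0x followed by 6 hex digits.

0xCA260C

796362 in 24-bit hexadecimal is 0x0C26CA.
Stored big-endian, the bytes at ascending addresses are 0C 26 CA.
Read back as little-endian, the first byte is least significant, giving 0xCA260C.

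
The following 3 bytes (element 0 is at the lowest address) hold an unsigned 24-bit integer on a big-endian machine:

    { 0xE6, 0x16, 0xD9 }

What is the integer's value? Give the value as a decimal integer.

Big-endian: lowest address holds the most-significant byte.
The bytes are already most-significant first: 0xE616D9.
0xE616D9 = 15079129.

15079129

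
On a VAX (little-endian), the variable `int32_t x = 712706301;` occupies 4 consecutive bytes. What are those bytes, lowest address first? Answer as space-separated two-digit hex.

FD 08 7B 2A

712706301 in hexadecimal, padded to 32 bits, is 0x2A7B08FD.
Split into bytes (most-significant first): 2A 7B 08 FD.
In little-endian order the low byte comes first in memory.
So at ascending addresses the bytes are FD 08 7B 2A.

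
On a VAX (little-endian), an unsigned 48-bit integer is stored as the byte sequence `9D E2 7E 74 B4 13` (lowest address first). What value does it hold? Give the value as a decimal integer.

Little-endian: lowest address holds the least-significant byte.
Reassemble most-significant byte first: 13 B4 74 7E E2 9D → 0x13B4747EE29D.
0x13B4747EE29D = 21665769513629.

21665769513629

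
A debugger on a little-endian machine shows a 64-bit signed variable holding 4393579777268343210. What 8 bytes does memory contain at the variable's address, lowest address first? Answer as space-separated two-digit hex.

AA 61 6B 7C 87 21 F9 3C

4393579777268343210 in hexadecimal, padded to 64 bits, is 0x3CF921877C6B61AA.
Split into bytes (most-significant first): 3C F9 21 87 7C 6B 61 AA.
Little-endian: lowest address holds the least-significant byte.
So at ascending addresses the bytes are AA 61 6B 7C 87 21 F9 3C.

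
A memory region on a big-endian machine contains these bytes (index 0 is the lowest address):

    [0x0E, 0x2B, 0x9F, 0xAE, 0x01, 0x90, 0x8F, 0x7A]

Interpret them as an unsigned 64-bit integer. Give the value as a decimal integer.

Big-endian stores the most-significant byte at the lowest address.
The bytes are already most-significant first: 0x0E2B9FAE01908F7A.
0x0E2B9FAE01908F7A = 1021085310228926330.

1021085310228926330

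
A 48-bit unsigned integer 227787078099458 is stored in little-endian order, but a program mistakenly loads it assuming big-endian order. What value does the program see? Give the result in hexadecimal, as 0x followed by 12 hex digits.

227787078099458 in 48-bit hexadecimal is 0xCF2BCFDFE202.
Stored little-endian, the bytes at ascending addresses are 02 E2 DF CF 2B CF.
Read back as big-endian, the last byte is least significant, giving 0x02E2DFCF2BCF.

0x02E2DFCF2BCF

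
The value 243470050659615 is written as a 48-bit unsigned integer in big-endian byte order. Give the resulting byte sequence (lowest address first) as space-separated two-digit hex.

243470050659615 in hexadecimal, padded to 48 bits, is 0xDD6F49E20D1F.
Split into bytes (most-significant first): DD 6F 49 E2 0D 1F.
Big-endian: lowest address holds the most-significant byte.
So the memory order matches the most-significant-first order: DD 6F 49 E2 0D 1F.

DD 6F 49 E2 0D 1F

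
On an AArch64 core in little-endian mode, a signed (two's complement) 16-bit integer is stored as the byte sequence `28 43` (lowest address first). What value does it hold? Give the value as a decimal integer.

Little-endian: lowest address holds the least-significant byte.
Reassemble most-significant byte first: 43 28 → 0x4328.
0x4328 = 17192.

17192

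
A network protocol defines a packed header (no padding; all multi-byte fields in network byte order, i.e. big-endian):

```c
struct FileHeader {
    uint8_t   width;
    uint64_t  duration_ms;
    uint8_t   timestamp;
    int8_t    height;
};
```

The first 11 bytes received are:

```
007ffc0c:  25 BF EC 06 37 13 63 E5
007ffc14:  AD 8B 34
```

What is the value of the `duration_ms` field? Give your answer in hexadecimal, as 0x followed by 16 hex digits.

0xBFEC06371363E5AD

`duration_ms` follows `width` (1 byte), so it starts at byte offset 1 and occupies 8 bytes.
Bytes at offsets 1..8: BF EC 06 37 13 63 E5 AD.
Big-endian stores the most-significant byte at the lowest address.
The bytes are already most-significant first: 0xBFEC06371363E5AD.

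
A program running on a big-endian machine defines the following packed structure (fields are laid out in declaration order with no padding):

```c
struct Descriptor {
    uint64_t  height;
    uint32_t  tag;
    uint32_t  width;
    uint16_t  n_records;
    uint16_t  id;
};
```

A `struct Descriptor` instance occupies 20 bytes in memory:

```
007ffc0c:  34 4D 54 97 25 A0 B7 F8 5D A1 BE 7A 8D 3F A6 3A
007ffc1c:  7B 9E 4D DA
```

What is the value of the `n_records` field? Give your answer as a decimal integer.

`n_records` follows `height` (8 B), `tag` (4 B), `width` (4 B), so it starts at offset 8 + 4 + 4 = 16 and occupies 2 bytes.
Bytes at offsets 16..17: 7B 9E.
In big-endian order the high byte comes first in memory.
The bytes are already most-significant first: 0x7B9E.
0x7B9E = 31646.

31646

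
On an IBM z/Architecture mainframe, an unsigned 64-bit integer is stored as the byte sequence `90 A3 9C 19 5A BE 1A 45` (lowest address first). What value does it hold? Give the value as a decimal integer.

Big-endian: lowest address holds the most-significant byte.
The bytes are already most-significant first: 0x90A39C195ABE1A45.
0x90A39C195ABE1A45 = 10422345595375983173.

10422345595375983173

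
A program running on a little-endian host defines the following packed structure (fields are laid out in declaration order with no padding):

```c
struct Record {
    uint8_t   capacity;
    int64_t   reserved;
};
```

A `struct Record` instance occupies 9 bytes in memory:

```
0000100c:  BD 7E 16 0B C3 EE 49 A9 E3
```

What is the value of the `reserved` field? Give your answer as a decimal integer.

-2042019666212481410

`reserved` follows `capacity` (1 byte), so it starts at byte offset 1 and occupies 8 bytes.
Bytes at offsets 1..8: 7E 16 0B C3 EE 49 A9 E3.
Little-endian stores the least-significant byte at the lowest address.
Reassemble most-significant byte first: E3 A9 49 EE C3 0B 16 7E → 0xE3A949EEC30B167E.
Top bit is set, so as a signed 64-bit value this is 0xE3A949EEC30B167E − 2^64 = -2042019666212481410.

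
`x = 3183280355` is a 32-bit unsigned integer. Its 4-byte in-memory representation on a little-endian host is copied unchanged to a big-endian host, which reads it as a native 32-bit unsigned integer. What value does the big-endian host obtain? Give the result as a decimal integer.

3808476605

3183280355 in 32-bit hexadecimal is 0xBDBD00E3.
Stored little-endian, the bytes at ascending addresses are E3 00 BD BD.
Read back as big-endian, the last byte is least significant, giving 0xE300BDBD.
0xE300BDBD = 3808476605.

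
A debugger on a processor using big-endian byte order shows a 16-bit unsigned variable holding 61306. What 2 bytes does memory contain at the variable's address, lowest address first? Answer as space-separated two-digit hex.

EF 7A

61306 in hexadecimal, padded to 16 bits, is 0xEF7A.
Split into bytes (most-significant first): EF 7A.
Big-endian stores the most-significant byte at the lowest address.
So the memory order matches the most-significant-first order: EF 7A.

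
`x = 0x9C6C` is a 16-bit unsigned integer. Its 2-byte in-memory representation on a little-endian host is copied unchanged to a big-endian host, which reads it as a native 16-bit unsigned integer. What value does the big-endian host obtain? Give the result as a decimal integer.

27804

Stored little-endian, the bytes at ascending addresses are 6C 9C.
Read back as big-endian, the last byte is least significant, giving 0x6C9C.
0x6C9C = 27804.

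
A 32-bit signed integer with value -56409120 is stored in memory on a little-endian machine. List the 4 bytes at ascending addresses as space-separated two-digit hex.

E0 43 A3 FC

Two's complement of -56409120 in 32 bits: 56409120 = 0x035CBC20; invert → 0xFCA343DF; add 1 → 0xFCA343E0.
Split into bytes (most-significant first): FC A3 43 E0.
In little-endian order the low byte comes first in memory.
So at ascending addresses the bytes are E0 43 A3 FC.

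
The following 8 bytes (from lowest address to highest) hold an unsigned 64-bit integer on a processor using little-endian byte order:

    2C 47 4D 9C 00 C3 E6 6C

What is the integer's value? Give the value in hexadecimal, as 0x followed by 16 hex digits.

In little-endian order the low byte comes first in memory.
Reassemble most-significant byte first: 6C E6 C3 00 9C 4D 47 2C → 0x6CE6C3009C4D472C.

0x6CE6C3009C4D472C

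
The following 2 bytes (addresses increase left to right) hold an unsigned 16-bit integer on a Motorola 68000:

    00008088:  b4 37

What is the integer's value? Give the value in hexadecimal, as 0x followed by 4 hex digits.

0xB437

In big-endian order the high byte comes first in memory.
The bytes are already most-significant first: 0xB437.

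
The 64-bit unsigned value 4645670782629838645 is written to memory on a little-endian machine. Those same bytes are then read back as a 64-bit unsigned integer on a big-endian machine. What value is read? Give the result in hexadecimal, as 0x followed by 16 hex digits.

4645670782629838645 in 64-bit hexadecimal is 0x4078BCF6860FFF35.
Stored little-endian, the bytes at ascending addresses are 35 FF 0F 86 F6 BC 78 40.
Read back as big-endian, the last byte is least significant, giving 0x35FF0F86F6BC7840.

0x35FF0F86F6BC7840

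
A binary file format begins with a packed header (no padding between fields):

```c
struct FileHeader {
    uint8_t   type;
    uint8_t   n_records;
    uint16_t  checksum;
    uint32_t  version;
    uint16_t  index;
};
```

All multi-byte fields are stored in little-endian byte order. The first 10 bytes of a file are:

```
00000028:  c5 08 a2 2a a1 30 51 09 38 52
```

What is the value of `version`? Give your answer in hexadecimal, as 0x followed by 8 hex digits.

`version` follows `type` (1 B), `n_records` (1 B), `checksum` (2 B), so it starts at offset 1 + 1 + 2 = 4 and occupies 4 bytes.
Bytes at offsets 4..7: A1 30 51 09.
Little-endian stores the least-significant byte at the lowest address.
Reassemble most-significant byte first: 09 51 30 A1 → 0x095130A1.

0x095130A1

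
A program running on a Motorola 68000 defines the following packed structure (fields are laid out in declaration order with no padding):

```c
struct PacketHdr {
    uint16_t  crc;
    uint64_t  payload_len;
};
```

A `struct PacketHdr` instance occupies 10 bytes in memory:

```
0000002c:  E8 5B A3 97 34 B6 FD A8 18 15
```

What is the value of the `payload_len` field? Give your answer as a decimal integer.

`payload_len` follows `crc` (2 bytes), so it starts at byte offset 2 and occupies 8 bytes.
Bytes at offsets 2..9: A3 97 34 B6 FD A8 18 15.
Big-endian: lowest address holds the most-significant byte.
The bytes are already most-significant first: 0xA39734B6FDA81815.
0xA39734B6FDA81815 = 11787948510209906709.

11787948510209906709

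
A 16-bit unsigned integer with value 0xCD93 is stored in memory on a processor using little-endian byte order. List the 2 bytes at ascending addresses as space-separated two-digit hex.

93 CD

Split into bytes (most-significant first): CD 93.
Little-endian: lowest address holds the least-significant byte.
So at ascending addresses the bytes are 93 CD.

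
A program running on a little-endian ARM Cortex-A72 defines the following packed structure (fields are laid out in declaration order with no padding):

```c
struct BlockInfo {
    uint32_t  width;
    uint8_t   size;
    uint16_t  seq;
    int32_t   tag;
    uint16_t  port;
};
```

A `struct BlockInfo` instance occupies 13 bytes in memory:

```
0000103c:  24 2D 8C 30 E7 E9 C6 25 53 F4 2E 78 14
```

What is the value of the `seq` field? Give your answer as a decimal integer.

50921

`seq` follows `width` (4 B), `size` (1 B), so it starts at offset 4 + 1 = 5 and occupies 2 bytes.
Bytes at offsets 5..6: E9 C6.
Little-endian stores the least-significant byte at the lowest address.
Reassemble most-significant byte first: C6 E9 → 0xC6E9.
0xC6E9 = 50921.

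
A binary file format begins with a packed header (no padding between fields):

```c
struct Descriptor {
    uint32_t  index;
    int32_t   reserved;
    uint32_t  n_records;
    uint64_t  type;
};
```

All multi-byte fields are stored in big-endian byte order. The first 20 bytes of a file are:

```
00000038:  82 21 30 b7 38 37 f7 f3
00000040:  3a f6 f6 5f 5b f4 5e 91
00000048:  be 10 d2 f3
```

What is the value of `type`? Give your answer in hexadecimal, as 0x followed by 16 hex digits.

0x5BF45E91BE10D2F3

`type` follows `index` (4 B), `reserved` (4 B), `n_records` (4 B), so it starts at offset 4 + 4 + 4 = 12 and occupies 8 bytes.
Bytes at offsets 12..19: 5B F4 5E 91 BE 10 D2 F3.
In big-endian order the high byte comes first in memory.
The bytes are already most-significant first: 0x5BF45E91BE10D2F3.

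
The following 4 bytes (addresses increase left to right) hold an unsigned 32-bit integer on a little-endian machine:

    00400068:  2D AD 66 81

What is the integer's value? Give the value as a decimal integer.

Little-endian stores the least-significant byte at the lowest address.
Reassemble most-significant byte first: 81 66 AD 2D → 0x8166AD2D.
0x8166AD2D = 2170989869.

2170989869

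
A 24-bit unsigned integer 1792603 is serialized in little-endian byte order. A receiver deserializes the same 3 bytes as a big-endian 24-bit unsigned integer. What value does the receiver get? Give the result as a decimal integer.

5986843

1792603 in 24-bit hexadecimal is 0x1B5A5B.
Stored little-endian, the bytes at ascending addresses are 5B 5A 1B.
Read back as big-endian, the last byte is least significant, giving 0x5B5A1B.
0x5B5A1B = 5986843.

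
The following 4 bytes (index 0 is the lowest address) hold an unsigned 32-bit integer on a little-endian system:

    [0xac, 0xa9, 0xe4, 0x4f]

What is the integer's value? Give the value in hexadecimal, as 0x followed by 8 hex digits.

0x4FE4A9AC

Little-endian: lowest address holds the least-significant byte.
Reassemble most-significant byte first: 4F E4 A9 AC → 0x4FE4A9AC.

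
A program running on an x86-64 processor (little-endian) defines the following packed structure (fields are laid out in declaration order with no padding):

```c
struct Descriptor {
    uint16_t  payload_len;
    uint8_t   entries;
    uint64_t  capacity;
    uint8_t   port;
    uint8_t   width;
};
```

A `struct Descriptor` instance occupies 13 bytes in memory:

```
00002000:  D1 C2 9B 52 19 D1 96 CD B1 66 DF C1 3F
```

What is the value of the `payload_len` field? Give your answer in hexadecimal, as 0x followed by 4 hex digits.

0xC2D1

`payload_len` is the first field, at byte offset 0, occupying 2 bytes.
Bytes at offsets 0..1: D1 C2.
Little-endian stores the least-significant byte at the lowest address.
Reassemble most-significant byte first: C2 D1 → 0xC2D1.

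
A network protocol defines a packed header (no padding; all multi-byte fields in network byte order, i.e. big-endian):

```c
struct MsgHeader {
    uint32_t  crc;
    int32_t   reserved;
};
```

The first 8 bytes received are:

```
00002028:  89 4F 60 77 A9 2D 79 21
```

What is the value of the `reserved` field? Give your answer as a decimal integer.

-1456637663

`reserved` follows `crc` (4 bytes), so it starts at byte offset 4 and occupies 4 bytes.
Bytes at offsets 4..7: A9 2D 79 21.
Big-endian: lowest address holds the most-significant byte.
The bytes are already most-significant first: 0xA92D7921.
Top bit is set, so as a signed 32-bit value this is 0xA92D7921 − 2^32 = -1456637663.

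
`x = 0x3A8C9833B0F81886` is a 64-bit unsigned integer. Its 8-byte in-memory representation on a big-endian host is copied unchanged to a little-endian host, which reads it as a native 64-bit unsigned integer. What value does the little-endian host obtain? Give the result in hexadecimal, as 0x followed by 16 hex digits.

Stored big-endian, the bytes at ascending addresses are 3A 8C 98 33 B0 F8 18 86.
Read back as little-endian, the first byte is least significant, giving 0x8618F8B033988C3A.

0x8618F8B033988C3A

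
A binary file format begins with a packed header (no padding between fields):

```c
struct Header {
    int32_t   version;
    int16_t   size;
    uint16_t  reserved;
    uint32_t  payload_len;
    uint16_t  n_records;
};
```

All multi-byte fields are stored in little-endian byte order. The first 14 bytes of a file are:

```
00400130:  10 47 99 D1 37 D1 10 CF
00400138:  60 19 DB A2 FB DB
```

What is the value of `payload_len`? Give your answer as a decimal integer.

`payload_len` follows `version` (4 B), `size` (2 B), `reserved` (2 B), so it starts at offset 4 + 2 + 2 = 8 and occupies 4 bytes.
Bytes at offsets 8..11: 60 19 DB A2.
Little-endian: lowest address holds the least-significant byte.
Reassemble most-significant byte first: A2 DB 19 60 → 0xA2DB1960.
0xA2DB1960 = 2732267872.

2732267872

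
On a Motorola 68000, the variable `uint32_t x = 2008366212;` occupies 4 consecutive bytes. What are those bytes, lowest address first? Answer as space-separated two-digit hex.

2008366212 in hexadecimal, padded to 32 bits, is 0x77B53C84.
Split into bytes (most-significant first): 77 B5 3C 84.
Big-endian stores the most-significant byte at the lowest address.
So the memory order matches the most-significant-first order: 77 B5 3C 84.

77 B5 3C 84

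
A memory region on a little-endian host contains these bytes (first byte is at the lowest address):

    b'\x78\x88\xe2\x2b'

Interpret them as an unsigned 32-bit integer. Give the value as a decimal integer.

Little-endian stores the least-significant byte at the lowest address.
Reassemble most-significant byte first: 2B E2 88 78 → 0x2BE28878.
0x2BE28878 = 736266360.

736266360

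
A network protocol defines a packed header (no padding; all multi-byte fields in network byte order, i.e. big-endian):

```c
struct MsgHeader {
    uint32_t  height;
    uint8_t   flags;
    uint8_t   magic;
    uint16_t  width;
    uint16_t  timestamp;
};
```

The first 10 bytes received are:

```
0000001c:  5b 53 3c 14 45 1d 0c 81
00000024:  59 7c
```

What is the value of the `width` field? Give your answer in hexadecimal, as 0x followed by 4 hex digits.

`width` follows `height` (4 B), `flags` (1 B), `magic` (1 B), so it starts at offset 4 + 1 + 1 = 6 and occupies 2 bytes.
Bytes at offsets 6..7: 0C 81.
In big-endian order the high byte comes first in memory.
The bytes are already most-significant first: 0x0C81.

0x0C81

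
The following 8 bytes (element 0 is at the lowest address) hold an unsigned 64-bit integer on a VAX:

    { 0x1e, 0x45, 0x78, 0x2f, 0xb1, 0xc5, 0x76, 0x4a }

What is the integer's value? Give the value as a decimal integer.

In little-endian order the low byte comes first in memory.
Reassemble most-significant byte first: 4A 76 C5 B1 2F 78 45 1E → 0x4A76C5B12F78451E.
0x4A76C5B12F78451E = 5365693370854819102.

5365693370854819102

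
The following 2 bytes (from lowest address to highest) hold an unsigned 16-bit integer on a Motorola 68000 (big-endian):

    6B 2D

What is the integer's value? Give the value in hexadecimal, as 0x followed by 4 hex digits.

Big-endian: lowest address holds the most-significant byte.
The bytes are already most-significant first: 0x6B2D.

0x6B2D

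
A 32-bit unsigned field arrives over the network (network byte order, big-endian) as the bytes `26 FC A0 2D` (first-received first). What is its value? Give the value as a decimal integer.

Big-endian: lowest address holds the most-significant byte.
The bytes are already most-significant first: 0x26FCA02D.
0x26FCA02D = 654090285.

654090285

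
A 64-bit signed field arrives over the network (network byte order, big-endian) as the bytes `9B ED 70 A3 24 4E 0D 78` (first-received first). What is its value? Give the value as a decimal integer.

Big-endian stores the most-significant byte at the lowest address.
The bytes are already most-significant first: 0x9BED70A3244E0D78.
Top bit is set, so as a signed 64-bit value this is 0x9BED70A3244E0D78 − 2^64 = -7210983582359220872.

-7210983582359220872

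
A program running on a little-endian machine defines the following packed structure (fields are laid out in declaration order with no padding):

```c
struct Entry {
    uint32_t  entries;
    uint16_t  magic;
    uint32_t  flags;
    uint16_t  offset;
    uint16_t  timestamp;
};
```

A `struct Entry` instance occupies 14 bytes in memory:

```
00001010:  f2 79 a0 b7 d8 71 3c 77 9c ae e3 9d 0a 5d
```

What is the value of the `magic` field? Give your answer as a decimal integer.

29144

`magic` follows `entries` (4 bytes), so it starts at byte offset 4 and occupies 2 bytes.
Bytes at offsets 4..5: D8 71.
Little-endian stores the least-significant byte at the lowest address.
Reassemble most-significant byte first: 71 D8 → 0x71D8.
0x71D8 = 29144.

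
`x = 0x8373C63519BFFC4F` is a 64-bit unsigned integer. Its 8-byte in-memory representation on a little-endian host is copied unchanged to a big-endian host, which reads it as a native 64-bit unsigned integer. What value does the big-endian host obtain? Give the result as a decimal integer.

5763691738124678019

Stored little-endian, the bytes at ascending addresses are 4F FC BF 19 35 C6 73 83.
Read back as big-endian, the last byte is least significant, giving 0x4FFCBF1935C67383.
0x4FFCBF1935C67383 = 5763691738124678019.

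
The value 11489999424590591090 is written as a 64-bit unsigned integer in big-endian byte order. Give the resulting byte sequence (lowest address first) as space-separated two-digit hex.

9F 74 AD 99 9C 2A 34 72

11489999424590591090 in hexadecimal, padded to 64 bits, is 0x9F74AD999C2A3472.
Split into bytes (most-significant first): 9F 74 AD 99 9C 2A 34 72.
Big-endian: lowest address holds the most-significant byte.
So the memory order matches the most-significant-first order: 9F 74 AD 99 9C 2A 34 72.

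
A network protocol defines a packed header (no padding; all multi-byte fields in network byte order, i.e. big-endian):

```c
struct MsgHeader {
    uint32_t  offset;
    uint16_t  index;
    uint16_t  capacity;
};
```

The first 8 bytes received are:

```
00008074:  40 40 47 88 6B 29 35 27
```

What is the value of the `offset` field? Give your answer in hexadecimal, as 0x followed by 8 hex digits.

0x40404788

`offset` is the first field, at byte offset 0, occupying 4 bytes.
Bytes at offsets 0..3: 40 40 47 88.
Big-endian: lowest address holds the most-significant byte.
The bytes are already most-significant first: 0x40404788.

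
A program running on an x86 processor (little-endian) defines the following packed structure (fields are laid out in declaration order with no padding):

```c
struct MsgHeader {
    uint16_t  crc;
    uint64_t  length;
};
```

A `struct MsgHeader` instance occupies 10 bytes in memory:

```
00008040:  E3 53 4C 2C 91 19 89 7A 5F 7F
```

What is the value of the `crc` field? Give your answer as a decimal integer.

`crc` is the first field, at byte offset 0, occupying 2 bytes.
Bytes at offsets 0..1: E3 53.
Little-endian stores the least-significant byte at the lowest address.
Reassemble most-significant byte first: 53 E3 → 0x53E3.
0x53E3 = 21475.

21475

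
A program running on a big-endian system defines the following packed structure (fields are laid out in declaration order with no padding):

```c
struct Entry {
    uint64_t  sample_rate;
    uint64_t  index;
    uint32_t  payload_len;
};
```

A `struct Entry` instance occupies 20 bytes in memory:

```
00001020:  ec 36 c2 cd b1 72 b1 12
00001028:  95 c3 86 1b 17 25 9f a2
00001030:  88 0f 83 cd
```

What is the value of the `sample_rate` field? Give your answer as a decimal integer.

17021006030394536210

`sample_rate` is the first field, at byte offset 0, occupying 8 bytes.
Bytes at offsets 0..7: EC 36 C2 CD B1 72 B1 12.
Big-endian: lowest address holds the most-significant byte.
The bytes are already most-significant first: 0xEC36C2CDB172B112.
0xEC36C2CDB172B112 = 17021006030394536210.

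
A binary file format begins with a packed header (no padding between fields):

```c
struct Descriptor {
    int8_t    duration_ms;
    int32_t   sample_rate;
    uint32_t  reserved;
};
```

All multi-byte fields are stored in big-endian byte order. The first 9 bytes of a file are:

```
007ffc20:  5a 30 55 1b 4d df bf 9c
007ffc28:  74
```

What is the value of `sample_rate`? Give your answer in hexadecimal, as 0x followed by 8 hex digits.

`sample_rate` follows `duration_ms` (1 byte), so it starts at byte offset 1 and occupies 4 bytes.
Bytes at offsets 1..4: 30 55 1B 4D.
In big-endian order the high byte comes first in memory.
The bytes are already most-significant first: 0x30551B4D.

0x30551B4D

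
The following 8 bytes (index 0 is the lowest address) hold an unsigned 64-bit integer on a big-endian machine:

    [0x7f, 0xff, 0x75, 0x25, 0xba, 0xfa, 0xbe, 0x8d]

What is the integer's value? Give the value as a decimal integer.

Big-endian stores the most-significant byte at the lowest address.
The bytes are already most-significant first: 0x7FFF7525BAFABE8D.
0x7FFF7525BAFABE8D = 9223219366789299853.

9223219366789299853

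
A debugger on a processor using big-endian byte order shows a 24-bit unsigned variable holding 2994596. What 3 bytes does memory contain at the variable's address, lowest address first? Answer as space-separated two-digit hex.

2D B1 A4

2994596 in hexadecimal, padded to 24 bits, is 0x2DB1A4.
Split into bytes (most-significant first): 2D B1 A4.
Big-endian stores the most-significant byte at the lowest address.
So the memory order matches the most-significant-first order: 2D B1 A4.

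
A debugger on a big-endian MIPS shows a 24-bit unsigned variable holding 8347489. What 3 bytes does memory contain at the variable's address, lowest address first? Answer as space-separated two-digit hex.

7F 5F 61

8347489 in hexadecimal, padded to 24 bits, is 0x7F5F61.
Split into bytes (most-significant first): 7F 5F 61.
Big-endian: lowest address holds the most-significant byte.
So the memory order matches the most-significant-first order: 7F 5F 61.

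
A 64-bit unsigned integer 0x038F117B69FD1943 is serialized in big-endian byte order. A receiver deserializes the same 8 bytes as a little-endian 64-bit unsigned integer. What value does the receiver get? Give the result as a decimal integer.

Stored big-endian, the bytes at ascending addresses are 03 8F 11 7B 69 FD 19 43.
Read back as little-endian, the first byte is least significant, giving 0x4319FD697B118F03.
0x4319FD697B118F03 = 4835174304437079811.

4835174304437079811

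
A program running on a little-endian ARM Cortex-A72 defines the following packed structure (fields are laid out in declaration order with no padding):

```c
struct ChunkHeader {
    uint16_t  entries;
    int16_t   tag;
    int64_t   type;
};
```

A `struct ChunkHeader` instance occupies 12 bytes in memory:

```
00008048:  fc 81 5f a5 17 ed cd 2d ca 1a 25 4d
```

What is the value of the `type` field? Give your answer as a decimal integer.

`type` follows `entries` (2 B), `tag` (2 B), so it starts at offset 2 + 2 = 4 and occupies 8 bytes.
Bytes at offsets 4..11: 17 ED CD 2D CA 1A 25 4D.
Little-endian: lowest address holds the least-significant byte.
Reassemble most-significant byte first: 4D 25 1A CA 2D CD ED 17 → 0x4D251ACA2DCDED17.
0x4D251ACA2DCDED17 = 5558878770712931607.

5558878770712931607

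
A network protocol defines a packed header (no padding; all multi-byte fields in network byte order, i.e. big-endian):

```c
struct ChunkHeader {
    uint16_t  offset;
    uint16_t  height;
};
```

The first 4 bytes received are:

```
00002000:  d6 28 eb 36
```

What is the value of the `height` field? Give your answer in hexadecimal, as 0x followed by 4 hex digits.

0xEB36

`height` follows `offset` (2 bytes), so it starts at byte offset 2 and occupies 2 bytes.
Bytes at offsets 2..3: EB 36.
Big-endian stores the most-significant byte at the lowest address.
The bytes are already most-significant first: 0xEB36.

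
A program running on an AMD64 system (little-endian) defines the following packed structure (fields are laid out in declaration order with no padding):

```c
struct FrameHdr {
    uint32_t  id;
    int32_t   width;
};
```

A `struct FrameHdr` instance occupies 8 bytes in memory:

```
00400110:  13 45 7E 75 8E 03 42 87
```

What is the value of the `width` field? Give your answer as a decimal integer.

-2025716850

`width` follows `id` (4 bytes), so it starts at byte offset 4 and occupies 4 bytes.
Bytes at offsets 4..7: 8E 03 42 87.
Little-endian: lowest address holds the least-significant byte.
Reassemble most-significant byte first: 87 42 03 8E → 0x8742038E.
Top bit is set, so as a signed 32-bit value this is 0x8742038E − 2^32 = -2025716850.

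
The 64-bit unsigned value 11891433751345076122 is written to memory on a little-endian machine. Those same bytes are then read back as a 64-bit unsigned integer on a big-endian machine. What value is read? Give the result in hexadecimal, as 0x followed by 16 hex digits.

0x9A97034BFEDB06A5

11891433751345076122 in 64-bit hexadecimal is 0xA506DBFE4B03979A.
Stored little-endian, the bytes at ascending addresses are 9A 97 03 4B FE DB 06 A5.
Read back as big-endian, the last byte is least significant, giving 0x9A97034BFEDB06A5.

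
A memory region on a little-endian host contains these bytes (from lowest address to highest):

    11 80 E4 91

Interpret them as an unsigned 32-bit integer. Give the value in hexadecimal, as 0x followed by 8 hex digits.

0x91E48011

Little-endian: lowest address holds the least-significant byte.
Reassemble most-significant byte first: 91 E4 80 11 → 0x91E48011.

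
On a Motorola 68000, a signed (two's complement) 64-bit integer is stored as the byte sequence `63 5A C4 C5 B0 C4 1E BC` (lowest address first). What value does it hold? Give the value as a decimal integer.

7159250911012069052

Big-endian stores the most-significant byte at the lowest address.
The bytes are already most-significant first: 0x635AC4C5B0C41EBC.
0x635AC4C5B0C41EBC = 7159250911012069052.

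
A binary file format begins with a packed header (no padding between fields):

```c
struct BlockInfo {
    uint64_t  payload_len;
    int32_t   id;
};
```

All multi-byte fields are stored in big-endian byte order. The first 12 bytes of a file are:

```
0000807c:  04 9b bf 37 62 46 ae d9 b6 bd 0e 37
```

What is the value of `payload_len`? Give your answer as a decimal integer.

332069242134769369

`payload_len` is the first field, at byte offset 0, occupying 8 bytes.
Bytes at offsets 0..7: 04 9B BF 37 62 46 AE D9.
Big-endian: lowest address holds the most-significant byte.
The bytes are already most-significant first: 0x049BBF376246AED9.
0x049BBF376246AED9 = 332069242134769369.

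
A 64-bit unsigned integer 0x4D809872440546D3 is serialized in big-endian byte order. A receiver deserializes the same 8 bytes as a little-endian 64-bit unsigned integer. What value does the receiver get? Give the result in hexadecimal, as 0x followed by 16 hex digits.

0xD34605447298804D

Stored big-endian, the bytes at ascending addresses are 4D 80 98 72 44 05 46 D3.
Read back as little-endian, the first byte is least significant, giving 0xD34605447298804D.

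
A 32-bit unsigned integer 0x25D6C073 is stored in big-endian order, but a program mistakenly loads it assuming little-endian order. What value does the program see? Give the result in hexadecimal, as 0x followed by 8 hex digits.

0x73C0D625

Stored big-endian, the bytes at ascending addresses are 25 D6 C0 73.
Read back as little-endian, the first byte is least significant, giving 0x73C0D625.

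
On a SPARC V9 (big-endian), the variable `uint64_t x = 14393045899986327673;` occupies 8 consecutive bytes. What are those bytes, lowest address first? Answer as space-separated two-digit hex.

14393045899986327673 in hexadecimal, padded to 64 bits, is 0xC7BE5EFD0893D879.
Split into bytes (most-significant first): C7 BE 5E FD 08 93 D8 79.
In big-endian order the high byte comes first in memory.
So the memory order matches the most-significant-first order: C7 BE 5E FD 08 93 D8 79.

C7 BE 5E FD 08 93 D8 79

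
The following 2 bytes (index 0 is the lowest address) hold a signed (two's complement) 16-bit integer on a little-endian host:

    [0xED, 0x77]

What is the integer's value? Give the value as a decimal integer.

Little-endian stores the least-significant byte at the lowest address.
Reassemble most-significant byte first: 77 ED → 0x77ED.
0x77ED = 30701.

30701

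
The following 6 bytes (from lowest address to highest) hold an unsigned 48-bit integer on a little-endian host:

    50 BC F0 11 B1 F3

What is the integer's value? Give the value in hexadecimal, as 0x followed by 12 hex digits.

0xF3B111F0BC50

Little-endian: lowest address holds the least-significant byte.
Reassemble most-significant byte first: F3 B1 11 F0 BC 50 → 0xF3B111F0BC50.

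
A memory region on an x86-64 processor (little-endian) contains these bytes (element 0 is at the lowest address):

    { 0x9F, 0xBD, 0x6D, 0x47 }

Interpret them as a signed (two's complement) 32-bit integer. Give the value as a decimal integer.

1198374303

In little-endian order the low byte comes first in memory.
Reassemble most-significant byte first: 47 6D BD 9F → 0x476DBD9F.
0x476DBD9F = 1198374303.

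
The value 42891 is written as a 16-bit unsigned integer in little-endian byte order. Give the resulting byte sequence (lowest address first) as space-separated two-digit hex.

8B A7

42891 in hexadecimal, padded to 16 bits, is 0xA78B.
Split into bytes (most-significant first): A7 8B.
Little-endian: lowest address holds the least-significant byte.
So at ascending addresses the bytes are 8B A7.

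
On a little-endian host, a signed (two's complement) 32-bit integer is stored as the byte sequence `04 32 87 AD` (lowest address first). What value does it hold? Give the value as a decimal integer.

-1383648764

Little-endian stores the least-significant byte at the lowest address.
Reassemble most-significant byte first: AD 87 32 04 → 0xAD873204.
Top bit is set, so as a signed 32-bit value this is 0xAD873204 − 2^32 = -1383648764.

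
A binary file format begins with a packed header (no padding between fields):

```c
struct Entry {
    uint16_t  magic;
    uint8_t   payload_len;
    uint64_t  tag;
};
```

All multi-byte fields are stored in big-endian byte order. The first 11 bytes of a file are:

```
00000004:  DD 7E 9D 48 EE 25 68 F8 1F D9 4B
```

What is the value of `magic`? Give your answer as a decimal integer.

56702

`magic` is the first field, at byte offset 0, occupying 2 bytes.
Bytes at offsets 0..1: DD 7E.
In big-endian order the high byte comes first in memory.
The bytes are already most-significant first: 0xDD7E.
0xDD7E = 56702.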